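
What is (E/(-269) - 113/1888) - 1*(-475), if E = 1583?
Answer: 238220099/507872 ≈ 469.06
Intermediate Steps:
(E/(-269) - 113/1888) - 1*(-475) = (1583/(-269) - 113/1888) - 1*(-475) = (1583*(-1/269) - 113*1/1888) + 475 = (-1583/269 - 113/1888) + 475 = -3019101/507872 + 475 = 238220099/507872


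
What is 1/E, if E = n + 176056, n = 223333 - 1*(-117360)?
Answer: 1/516749 ≈ 1.9352e-6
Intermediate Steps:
n = 340693 (n = 223333 + 117360 = 340693)
E = 516749 (E = 340693 + 176056 = 516749)
1/E = 1/516749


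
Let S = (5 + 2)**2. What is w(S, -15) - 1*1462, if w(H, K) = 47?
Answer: -1415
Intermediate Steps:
S = 49 (S = 7**2 = 49)
w(S, -15) - 1*1462 = 47 - 1*1462 = 47 - 1462 = -1415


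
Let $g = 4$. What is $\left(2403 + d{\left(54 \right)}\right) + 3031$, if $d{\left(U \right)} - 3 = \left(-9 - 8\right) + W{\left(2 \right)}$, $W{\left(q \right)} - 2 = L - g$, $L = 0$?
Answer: $5418$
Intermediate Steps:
$W{\left(q \right)} = -2$ ($W{\left(q \right)} = 2 + \left(0 - 4\right) = 2 - 4 = -2$)
$d{\left(U \right)} = -16$ ($d{\left(U \right)} = 3 - 19 = -16$)
$\left(2403 + d{\left(54 \right)}\right) + 3031 = \left(2403 - 16\right) + 3031 = 2387 + 3031 = 5418$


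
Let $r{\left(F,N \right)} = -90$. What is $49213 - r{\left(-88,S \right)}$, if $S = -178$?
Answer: $49303$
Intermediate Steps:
$49213 - r{\left(-88,S \right)} = 49213 - -90 = 49213 + 90 = 49303$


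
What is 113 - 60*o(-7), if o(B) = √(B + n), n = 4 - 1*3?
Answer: 113 - 60*I*√6 ≈ 113.0 - 146.97*I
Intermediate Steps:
n = 1 (n = 4 - 3 = 1)
o(B) = √(1 + B) (o(B) = √(B + 1) = √(1 + B))
113 - 60*o(-7) = 113 - 60*√(1 - 7) = 113 - 60*I*√6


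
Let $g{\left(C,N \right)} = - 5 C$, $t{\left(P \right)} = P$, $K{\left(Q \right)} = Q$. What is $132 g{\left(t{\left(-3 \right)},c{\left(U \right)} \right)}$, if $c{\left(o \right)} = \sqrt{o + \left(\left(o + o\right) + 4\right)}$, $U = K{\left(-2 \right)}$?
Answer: $1980$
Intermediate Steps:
$U = -2$
$c{\left(o \right)} = \sqrt{4 + 3 o}$ ($c{\left(o \right)} = \sqrt{o + \left(2 o + 4\right)} = \sqrt{o + \left(4 + 2 o\right)} = \sqrt{4 + 3 o}$)
$132 g{\left(t{\left(-3 \right)},c{\left(U \right)} \right)} = 132 \left(\left(-5\right) \left(-3\right)\right) = 132 \cdot 15 = 1980$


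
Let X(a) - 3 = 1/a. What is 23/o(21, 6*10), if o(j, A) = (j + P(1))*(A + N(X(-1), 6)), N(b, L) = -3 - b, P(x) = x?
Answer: 23/1210 ≈ 0.019008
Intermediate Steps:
X(a) = 3 + 1/a
o(j, A) = (1 + j)*(-5 + A) (o(j, A) = (j + 1)*(A + (-3 - (3 + 1/(-1)))) = (1 + j)*(A + (-3 - (3 - 1))) = (1 + j)*(A + (-3 - 1*2)) = (1 + j)*(A + (-3 - 2)) = (1 + j)*(A - 5) = (1 + j)*(-5 + A))
23/o(21, 6*10) = 23/(-5 + 6*10 - 5*21 + (6*10)*21) = 23/(-5 + 60 - 105 + 60*21) = 23/(-5 + 60 - 105 + 1260) = 23/1210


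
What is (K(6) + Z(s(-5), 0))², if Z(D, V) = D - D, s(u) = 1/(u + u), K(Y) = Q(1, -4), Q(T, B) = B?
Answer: 16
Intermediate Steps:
K(Y) = -4
s(u) = 1/(2*u)
Z(D, V) = 0
(K(6) + Z(s(-5), 0))² = (-4 + 0)² = (-4)² = 16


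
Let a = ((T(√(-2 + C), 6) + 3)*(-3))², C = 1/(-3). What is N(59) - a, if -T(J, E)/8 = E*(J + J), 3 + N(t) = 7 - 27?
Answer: 193432 + 1728*I*√21 ≈ 1.9343e+5 + 7918.7*I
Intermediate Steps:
C = -⅓ ≈ -0.33333
N(t) = -23 (N(t) = -3 + (7 - 27) = -3 - 20 = -23)
T(J, E) = -16*E*J (T(J, E) = -8*E*(J + J) = -8*E*2*J = -16*E*J)
a = (-9 + 96*I*√21)² (a = ((-16*6*√(-2 - ⅓) + 3)*(-3))² = ((-16*6*√(-7/3) + 3)*(-3))² = ((-16*6*I*√21/3 + 3)*(-3))² = ((-32*I*√21 + 3)*(-3))² = ((3 - 32*I*√21)*(-3))² = (-9 + 96*I*√21)² ≈ -1.9346e+5 - 7918.7*I)
N(59) - a = -23 - (-193455 - 1728*I*√21) = -23 + (193455 + 1728*I*√21) = 193432 + 1728*I*√21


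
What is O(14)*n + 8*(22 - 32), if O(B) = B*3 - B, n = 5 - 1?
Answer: 32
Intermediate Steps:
n = 4
O(B) = 2*B (O(B) = 3*B - B = 2*B)
O(14)*n + 8*(22 - 32) = (2*14)*4 + 8*(22 - 32) = 28*4 + 8*(-10) = 112 - 80 = 32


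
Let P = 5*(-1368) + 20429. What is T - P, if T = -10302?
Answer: -23891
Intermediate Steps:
P = 13589 (P = -6840 + 20429 = 13589)
T - P = -10302 - 1*13589 = -10302 - 13589 = -23891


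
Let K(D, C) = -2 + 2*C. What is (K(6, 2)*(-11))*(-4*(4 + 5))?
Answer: 792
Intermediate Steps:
(K(6, 2)*(-11))*(-4*(4 + 5)) = ((-2 + 2*2)*(-11))*(-4*(4 + 5)) = ((-2 + 4)*(-11))*(-4*9) = (2*(-11))*(-36) = -22*(-36) = 792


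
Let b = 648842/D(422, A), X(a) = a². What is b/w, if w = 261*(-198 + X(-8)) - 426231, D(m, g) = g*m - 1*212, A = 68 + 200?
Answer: -324421/26031332610 ≈ -1.2463e-5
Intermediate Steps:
A = 268
D(m, g) = -212 + g*m (D(m, g) = g*m - 212 = -212 + g*m)
b = 324421/56442 (b = 648842/(-212 + 268*422) = 648842/(-212 + 113096) = 648842/112884 = 648842*(1/112884) = 324421/56442 ≈ 5.7479)
w = -461205 (w = 261*(-198 + (-8)²) - 426231 = 261*(-198 + 64) - 426231 = 261*(-134) - 426231 = -34974 - 426231 = -461205)
b/w = (324421/56442)/(-461205) = (324421/56442)*(-1/461205) = -324421/26031332610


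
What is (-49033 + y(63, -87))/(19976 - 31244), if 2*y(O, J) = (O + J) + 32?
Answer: 16343/3756 ≈ 4.3512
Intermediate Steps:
y(O, J) = 16 + J/2 + O/2 (y(O, J) = ((O + J) + 32)/2 = ((J + O) + 32)/2 = (32 + J + O)/2 = 16 + J/2 + O/2)
(-49033 + y(63, -87))/(19976 - 31244) = (-49033 + (16 + (½)*(-87) + (½)*63))/(19976 - 31244) = (-49033 + (16 - 87/2 + 63/2))/(-11268) = (-49033 + 4)*(-1/11268) = -49029*(-1/11268) = 16343/3756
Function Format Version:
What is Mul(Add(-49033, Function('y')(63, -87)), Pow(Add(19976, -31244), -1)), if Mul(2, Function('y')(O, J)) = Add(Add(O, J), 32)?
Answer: Rational(16343, 3756) ≈ 4.3512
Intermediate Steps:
Function('y')(O, J) = Add(16, Mul(Rational(1, 2), J), Mul(Rational(1, 2), O)) (Function('y')(O, J) = Mul(Rational(1, 2), Add(Add(O, J), 32)) = Mul(Rational(1, 2), Add(Add(J, O), 32)) = Mul(Rational(1, 2), Add(32, J, O)) = Add(16, Mul(Rational(1, 2), J), Mul(Rational(1, 2), O)))
Mul(Add(-49033, Function('y')(63, -87)), Pow(Add(19976, -31244), -1)) = Mul(Add(-49033, Add(16, Mul(Rational(1, 2), -87), Mul(Rational(1, 2), 63))), Pow(Add(19976, -31244), -1)) = Mul(Add(-49033, Add(16, Rational(-87, 2), Rational(63, 2))), Pow(-11268, -1)) = Mul(Add(-49033, 4), Rational(-1, 11268)) = Mul(-49029, Rational(-1, 11268)) = Rational(16343, 3756)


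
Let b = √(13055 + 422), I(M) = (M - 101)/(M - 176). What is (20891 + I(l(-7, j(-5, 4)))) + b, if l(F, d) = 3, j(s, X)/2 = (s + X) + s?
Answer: 3614241/173 + √13477 ≈ 21008.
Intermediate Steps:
j(s, X) = 2*X + 4*s (j(s, X) = 2*((s + X) + s) = 2*((X + s) + s) = 2*(X + 2*s) = 2*X + 4*s)
I(M) = (-101 + M)/(-176 + M)
b = √13477 ≈ 116.09
(20891 + I(l(-7, j(-5, 4)))) + b = (20891 + (-101 + 3)/(-176 + 3)) + √13477 = (20891 - 98/(-173)) + √13477 = (20891 - 1/173*(-98)) + √13477 = (20891 + 98/173) + √13477 = 3614241/173 + √13477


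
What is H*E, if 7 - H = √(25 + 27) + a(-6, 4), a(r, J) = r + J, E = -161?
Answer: -1449 + 322*√13 ≈ -288.01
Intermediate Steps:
a(r, J) = J + r
H = 9 - 2*√13 (H = 7 - (√(25 + 27) + (4 - 6)) = 7 - (√52 - 2) = 7 - (2*√13 - 2) = 7 - (-2 + 2*√13) = 7 + (2 - 2*√13) = 9 - 2*√13 ≈ 1.7889)
H*E = (9 - 2*√13)*(-161) = -1449 + 322*√13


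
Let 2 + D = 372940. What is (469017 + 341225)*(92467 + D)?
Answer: 377090678010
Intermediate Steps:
D = 372938 (D = -2 + 372940 = 372938)
(469017 + 341225)*(92467 + D) = (469017 + 341225)*(92467 + 372938) = 810242*465405 = 377090678010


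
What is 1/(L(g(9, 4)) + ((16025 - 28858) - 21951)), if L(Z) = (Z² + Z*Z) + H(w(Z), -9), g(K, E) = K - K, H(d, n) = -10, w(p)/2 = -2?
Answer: -1/34794 ≈ -2.8741e-5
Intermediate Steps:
w(p) = -4 (w(p) = 2*(-2) = -4)
g(K, E) = 0
L(Z) = -10 + 2*Z² (L(Z) = (Z² + Z*Z) - 10 = (Z² + Z²) - 10 = 2*Z² - 10 = -10 + 2*Z²)
1/(L(g(9, 4)) + ((16025 - 28858) - 21951)) = 1/((-10 + 2*0²) + ((16025 - 28858) - 21951)) = 1/((-10 + 2*0) + (-12833 - 21951)) = 1/((-10 + 0) - 34784) = 1/(-10 - 34784) = 1/(-34794) = -1/34794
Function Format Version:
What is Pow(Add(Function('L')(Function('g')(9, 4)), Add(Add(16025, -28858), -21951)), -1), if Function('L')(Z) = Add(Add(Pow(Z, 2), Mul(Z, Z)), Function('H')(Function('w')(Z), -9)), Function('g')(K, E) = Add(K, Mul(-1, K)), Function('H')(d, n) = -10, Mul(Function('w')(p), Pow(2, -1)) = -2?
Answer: Rational(-1, 34794) ≈ -2.8741e-5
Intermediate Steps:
Function('w')(p) = -4 (Function('w')(p) = Mul(2, -2) = -4)
Function('g')(K, E) = 0
Function('L')(Z) = Add(-10, Mul(2, Pow(Z, 2))) (Function('L')(Z) = Add(Add(Pow(Z, 2), Mul(Z, Z)), -10) = Add(Add(Pow(Z, 2), Pow(Z, 2)), -10) = Add(Mul(2, Pow(Z, 2)), -10) = Add(-10, Mul(2, Pow(Z, 2))))
Pow(Add(Function('L')(Function('g')(9, 4)), Add(Add(16025, -28858), -21951)), -1) = Pow(Add(Add(-10, Mul(2, Pow(0, 2))), Add(Add(16025, -28858), -21951)), -1) = Pow(Add(Add(-10, Mul(2, 0)), Add(-12833, -21951)), -1) = Pow(Add(Add(-10, 0), -34784), -1) = Pow(Add(-10, -34784), -1) = Pow(-34794, -1) = Rational(-1, 34794)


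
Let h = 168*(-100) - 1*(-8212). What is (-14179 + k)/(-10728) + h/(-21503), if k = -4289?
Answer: 13590263/6407894 ≈ 2.1209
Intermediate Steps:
h = -8588 (h = -16800 + 8212 = -8588)
(-14179 + k)/(-10728) + h/(-21503) = (-14179 - 4289)/(-10728) - 8588/(-21503) = -18468*(-1/10728) - 8588*(-1/21503) = 513/298 + 8588/21503 = 13590263/6407894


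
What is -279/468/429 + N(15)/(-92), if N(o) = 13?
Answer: -36607/256542 ≈ -0.14269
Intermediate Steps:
-279/468/429 + N(15)/(-92) = -279/468/429 + 13/(-92) = -279*1/468*(1/429) + 13*(-1/92) = -31/52*1/429 - 13/92 = -31/22308 - 13/92 = -36607/256542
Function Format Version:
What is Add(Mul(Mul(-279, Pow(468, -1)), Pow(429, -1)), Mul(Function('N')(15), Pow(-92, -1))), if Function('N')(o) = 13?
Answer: Rational(-36607, 256542) ≈ -0.14269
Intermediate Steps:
Add(Mul(Mul(-279, Pow(468, -1)), Pow(429, -1)), Mul(Function('N')(15), Pow(-92, -1))) = Add(Mul(Mul(-279, Pow(468, -1)), Pow(429, -1)), Mul(13, Pow(-92, -1))) = Add(Mul(Mul(-279, Rational(1, 468)), Rational(1, 429)), Mul(13, Rational(-1, 92))) = Add(Mul(Rational(-31, 52), Rational(1, 429)), Rational(-13, 92)) = Add(Rational(-31, 22308), Rational(-13, 92)) = Rational(-36607, 256542)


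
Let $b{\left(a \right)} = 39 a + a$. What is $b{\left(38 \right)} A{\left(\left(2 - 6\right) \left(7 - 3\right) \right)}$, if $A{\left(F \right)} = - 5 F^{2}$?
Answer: $-1945600$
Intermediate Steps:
$b{\left(a \right)} = 40 a$
$b{\left(38 \right)} A{\left(\left(2 - 6\right) \left(7 - 3\right) \right)} = 40 \cdot 38 \left(- 5 \left(\left(2 - 6\right) \left(7 - 3\right)\right)^{2}\right) = 1520 \left(- 5 \left(\left(-4\right) 4\right)^{2}\right) = 1520 \left(- 5 \left(-16\right)^{2}\right) = 1520 \left(\left(-5\right) 256\right) = 1520 \left(-1280\right) = -1945600$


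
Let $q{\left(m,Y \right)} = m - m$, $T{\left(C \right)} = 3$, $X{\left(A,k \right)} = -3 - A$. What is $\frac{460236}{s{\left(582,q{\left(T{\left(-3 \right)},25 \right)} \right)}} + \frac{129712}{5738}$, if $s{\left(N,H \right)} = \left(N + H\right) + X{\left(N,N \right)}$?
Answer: $- \frac{440074172}{2869} \approx -1.5339 \cdot 10^{5}$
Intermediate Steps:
$q{\left(m,Y \right)} = 0$
$s{\left(N,H \right)} = -3 + H$ ($s{\left(N,H \right)} = \left(N + H\right) - \left(3 + N\right) = \left(H + N\right) - \left(3 + N\right) = -3 + H$)
$\frac{460236}{s{\left(582,q{\left(T{\left(-3 \right)},25 \right)} \right)}} + \frac{129712}{5738} = \frac{460236}{-3 + 0} + \frac{129712}{5738} = \frac{460236}{-3} + 129712 \cdot \frac{1}{5738} = 460236 \left(- \frac{1}{3}\right) + \frac{64856}{2869} = -153412 + \frac{64856}{2869} = - \frac{440074172}{2869}$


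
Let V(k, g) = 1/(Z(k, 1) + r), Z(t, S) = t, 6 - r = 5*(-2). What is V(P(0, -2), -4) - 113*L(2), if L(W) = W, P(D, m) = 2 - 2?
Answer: -3615/16 ≈ -225.94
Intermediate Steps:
P(D, m) = 0
r = 16 (r = 6 - 5*(-2) = 6 - 1*(-10) = 6 + 10 = 16)
V(k, g) = 1/(16 + k) (V(k, g) = 1/(k + 16) = 1/(16 + k))
V(P(0, -2), -4) - 113*L(2) = 1/(16 + 0) - 113*2 = 1/16 - 226 = -3615/16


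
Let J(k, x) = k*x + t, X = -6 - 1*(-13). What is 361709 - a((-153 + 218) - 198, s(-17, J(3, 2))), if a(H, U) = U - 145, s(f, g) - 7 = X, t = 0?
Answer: 361840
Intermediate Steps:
X = 7 (X = -6 + 13 = 7)
J(k, x) = k*x (J(k, x) = k*x + 0 = k*x)
s(f, g) = 14 (s(f, g) = 7 + 7 = 14)
a(H, U) = -145 + U
361709 - a((-153 + 218) - 198, s(-17, J(3, 2))) = 361709 - (-145 + 14) = 361709 - 1*(-131) = 361709 + 131 = 361840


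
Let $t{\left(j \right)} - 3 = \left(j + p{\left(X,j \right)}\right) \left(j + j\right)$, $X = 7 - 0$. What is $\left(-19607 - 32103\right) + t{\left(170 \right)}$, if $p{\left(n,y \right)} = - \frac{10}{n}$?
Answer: $\frac{39251}{7} \approx 5607.3$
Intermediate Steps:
$X = 7$ ($X = 7 + 0 = 7$)
$t{\left(j \right)} = 3 + 2 j \left(- \frac{10}{7} + j\right)$ ($t{\left(j \right)} = 3 + \left(j - \frac{10}{7}\right) \left(j + j\right) = 3 + \left(j - \frac{10}{7}\right) 2 j = 3 + \left(- \frac{10}{7} + j\right) 2 j = 3 + 2 j \left(- \frac{10}{7} + j\right)$)
$\left(-19607 - 32103\right) + t{\left(170 \right)} = \left(-19607 - 32103\right) + \left(3 + 2 \cdot 170^{2} - \frac{3400}{7}\right) = -51710 + \left(3 + 2 \cdot 28900 - \frac{3400}{7}\right) = -51710 + \left(3 + 57800 - \frac{3400}{7}\right) = -51710 + \frac{401221}{7} = \frac{39251}{7}$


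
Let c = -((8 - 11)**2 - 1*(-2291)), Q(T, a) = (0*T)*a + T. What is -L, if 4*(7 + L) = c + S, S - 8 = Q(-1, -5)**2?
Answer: 2319/4 ≈ 579.75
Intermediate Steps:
Q(T, a) = T (Q(T, a) = 0*a + T = 0 + T = T)
S = 9 (S = 8 + (-1)**2 = 8 + 1 = 9)
c = -2300 (c = -((-3)**2 + 2291) = -(9 + 2291) = -1*2300 = -2300)
L = -2319/4 (L = -7 + (-2300 + 9)/4 = -7 + (1/4)*(-2291) = -7 - 2291/4 = -2319/4 ≈ -579.75)
-L = -1*(-2319/4) = 2319/4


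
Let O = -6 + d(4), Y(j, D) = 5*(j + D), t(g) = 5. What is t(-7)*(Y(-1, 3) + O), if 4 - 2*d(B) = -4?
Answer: 40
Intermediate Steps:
Y(j, D) = 5*D + 5*j (Y(j, D) = 5*(D + j) = 5*D + 5*j)
d(B) = 4 (d(B) = 2 - ½*(-4) = 2 + 2 = 4)
O = -2 (O = -6 + 4 = -2)
t(-7)*(Y(-1, 3) + O) = 5*((5*3 + 5*(-1)) - 2) = 5*((15 - 5) - 2) = 5*(10 - 2) = 5*8 = 40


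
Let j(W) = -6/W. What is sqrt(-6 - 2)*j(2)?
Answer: -6*I*sqrt(2) ≈ -8.4853*I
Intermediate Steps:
sqrt(-6 - 2)*j(2) = sqrt(-6 - 2)*(-6/2) = sqrt(-8)*(-6*1/2) = (2*I*sqrt(2))*(-3) = -6*I*sqrt(2)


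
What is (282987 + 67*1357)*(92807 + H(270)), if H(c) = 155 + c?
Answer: 34860004192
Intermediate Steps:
(282987 + 67*1357)*(92807 + H(270)) = (282987 + 67*1357)*(92807 + (155 + 270)) = (282987 + 90919)*(92807 + 425) = 373906*93232 = 34860004192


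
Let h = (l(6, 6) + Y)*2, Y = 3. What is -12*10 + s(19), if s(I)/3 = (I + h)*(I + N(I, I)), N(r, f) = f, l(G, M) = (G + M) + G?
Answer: 6834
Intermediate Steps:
l(G, M) = M + 2*G
h = 42 (h = ((6 + 2*6) + 3)*2 = ((6 + 12) + 3)*2 = (18 + 3)*2 = 21*2 = 42)
s(I) = 6*I*(42 + I) (s(I) = 3*((I + 42)*(I + I)) = 3*((42 + I)*(2*I)) = 3*(2*I*(42 + I)) = 6*I*(42 + I))
-12*10 + s(19) = -12*10 + 6*19*(42 + 19) = -120 + 6*19*61 = -120 + 6954 = 6834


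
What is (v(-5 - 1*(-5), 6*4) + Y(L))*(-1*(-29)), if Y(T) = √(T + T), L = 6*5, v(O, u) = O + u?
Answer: 696 + 58*√15 ≈ 920.63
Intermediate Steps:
L = 30
Y(T) = √2*√T (Y(T) = √(2*T) = √2*√T)
(v(-5 - 1*(-5), 6*4) + Y(L))*(-1*(-29)) = (((-5 - 1*(-5)) + 6*4) + √2*√30)*(-1*(-29)) = (((-5 + 5) + 24) + 2*√15)*29 = ((0 + 24) + 2*√15)*29 = (24 + 2*√15)*29 = 696 + 58*√15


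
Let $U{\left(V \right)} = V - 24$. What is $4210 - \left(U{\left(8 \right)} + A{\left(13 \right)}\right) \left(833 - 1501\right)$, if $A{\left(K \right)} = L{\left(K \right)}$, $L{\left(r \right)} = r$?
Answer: $2206$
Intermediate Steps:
$U{\left(V \right)} = -24 + V$ ($U{\left(V \right)} = V - 24 = -24 + V$)
$A{\left(K \right)} = K$
$4210 - \left(U{\left(8 \right)} + A{\left(13 \right)}\right) \left(833 - 1501\right) = 4210 - \left(\left(-24 + 8\right) + 13\right) \left(833 - 1501\right) = 4210 - \left(-16 + 13\right) \left(-668\right) = 4210 - \left(-3\right) \left(-668\right) = 4210 - 2004 = 2206$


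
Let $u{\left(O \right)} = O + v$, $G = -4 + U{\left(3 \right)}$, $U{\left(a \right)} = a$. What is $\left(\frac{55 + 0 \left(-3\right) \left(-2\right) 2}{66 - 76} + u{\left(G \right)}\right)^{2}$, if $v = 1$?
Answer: $\frac{121}{4} \approx 30.25$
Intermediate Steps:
$G = -1$ ($G = -4 + 3 = -1$)
$u{\left(O \right)} = 1 + O$ ($u{\left(O \right)} = O + 1 = 1 + O$)
$\left(\frac{55 + 0 \left(-3\right) \left(-2\right) 2}{66 - 76} + u{\left(G \right)}\right)^{2} = \left(\frac{55 + 0 \left(-3\right) \left(-2\right) 2}{66 - 76} + \left(1 - 1\right)\right)^{2} = \left(\frac{55 + 0 \left(-2\right) 2}{-10} + 0\right)^{2} = \left(\left(55 + 0 \cdot 2\right) \left(- \frac{1}{10}\right) + 0\right)^{2} = \left(\left(55 + 0\right) \left(- \frac{1}{10}\right) + 0\right)^{2} = \left(55 \left(- \frac{1}{10}\right) + 0\right)^{2} = \left(- \frac{11}{2} + 0\right)^{2} = \left(- \frac{11}{2}\right)^{2} = \frac{121}{4}$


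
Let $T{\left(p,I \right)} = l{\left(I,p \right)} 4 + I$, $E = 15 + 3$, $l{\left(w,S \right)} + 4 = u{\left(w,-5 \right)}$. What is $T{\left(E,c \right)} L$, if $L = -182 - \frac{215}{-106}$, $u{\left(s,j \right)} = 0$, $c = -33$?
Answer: $\frac{934773}{106} \approx 8818.6$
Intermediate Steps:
$l{\left(w,S \right)} = -4$ ($l{\left(w,S \right)} = -4 + 0 = -4$)
$E = 18$
$T{\left(p,I \right)} = -16 + I$ ($T{\left(p,I \right)} = \left(-4\right) 4 + I = -16 + I$)
$L = - \frac{19077}{106}$ ($L = -182 - - \frac{215}{106} = -182 + \frac{215}{106} = - \frac{19077}{106} \approx -179.97$)
$T{\left(E,c \right)} L = \left(-16 - 33\right) \left(- \frac{19077}{106}\right) = \left(-49\right) \left(- \frac{19077}{106}\right) = \frac{934773}{106}$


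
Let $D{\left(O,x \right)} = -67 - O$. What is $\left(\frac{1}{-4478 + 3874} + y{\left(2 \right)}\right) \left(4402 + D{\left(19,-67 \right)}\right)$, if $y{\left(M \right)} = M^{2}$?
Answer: $\frac{2605785}{151} \approx 17257.0$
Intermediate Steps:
$\left(\frac{1}{-4478 + 3874} + y{\left(2 \right)}\right) \left(4402 + D{\left(19,-67 \right)}\right) = \left(\frac{1}{-4478 + 3874} + 2^{2}\right) \left(4402 - 86\right) = \left(\frac{1}{-604} + 4\right) \left(4402 - 86\right) = \left(- \frac{1}{604} + 4\right) \left(4402 - 86\right) = \frac{2415}{604} \cdot 4316 = \frac{2605785}{151}$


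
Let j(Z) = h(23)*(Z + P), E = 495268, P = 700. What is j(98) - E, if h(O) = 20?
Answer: -479308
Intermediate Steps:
j(Z) = 14000 + 20*Z (j(Z) = 20*(Z + 700) = 20*(700 + Z) = 14000 + 20*Z)
j(98) - E = (14000 + 20*98) - 1*495268 = (14000 + 1960) - 495268 = 15960 - 495268 = -479308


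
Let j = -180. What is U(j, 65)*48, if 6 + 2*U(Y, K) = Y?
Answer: -4464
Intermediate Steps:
U(Y, K) = -3 + Y/2
U(j, 65)*48 = (-3 + (½)*(-180))*48 = (-3 - 90)*48 = -93*48 = -4464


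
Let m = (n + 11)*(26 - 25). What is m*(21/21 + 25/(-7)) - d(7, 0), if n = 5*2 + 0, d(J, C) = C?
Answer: -54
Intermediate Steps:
n = 10 (n = 10 + 0 = 10)
m = 21 (m = (10 + 11)*(26 - 25) = 21*1 = 21)
m*(21/21 + 25/(-7)) - d(7, 0) = 21*(21/21 + 25/(-7)) - 1*0 = 21*(21*(1/21) + 25*(-⅐)) + 0 = 21*(1 - 25/7) + 0 = 21*(-18/7) + 0 = -54 + 0 = -54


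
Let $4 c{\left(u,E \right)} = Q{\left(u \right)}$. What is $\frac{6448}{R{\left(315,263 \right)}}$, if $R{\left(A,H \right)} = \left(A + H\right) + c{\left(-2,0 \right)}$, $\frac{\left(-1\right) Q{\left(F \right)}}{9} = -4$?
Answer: $\frac{6448}{587} \approx 10.985$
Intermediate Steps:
$Q{\left(F \right)} = 36$ ($Q{\left(F \right)} = \left(-9\right) \left(-4\right) = 36$)
$c{\left(u,E \right)} = 9$ ($c{\left(u,E \right)} = \frac{1}{4} \cdot 36 = 9$)
$R{\left(A,H \right)} = 9 + A + H$ ($R{\left(A,H \right)} = \left(A + H\right) + 9 = 9 + A + H$)
$\frac{6448}{R{\left(315,263 \right)}} = \frac{6448}{9 + 315 + 263} = \frac{6448}{587}$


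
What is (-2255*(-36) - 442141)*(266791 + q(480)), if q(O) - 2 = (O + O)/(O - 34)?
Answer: -21475489841559/223 ≈ -9.6303e+10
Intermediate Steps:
q(O) = 2 + 2*O/(-34 + O) (q(O) = 2 + (O + O)/(O - 34) = 2 + (2*O)/(-34 + O) = 2 + 2*O/(-34 + O))
(-2255*(-36) - 442141)*(266791 + q(480)) = (-2255*(-36) - 442141)*(266791 + 4*(-17 + 480)/(-34 + 480)) = (81180 - 442141)*(266791 + 4*463/446) = -360961*(266791 + 4*(1/446)*463) = -360961*(266791 + 926/223) = -360961*59495319/223 = -21475489841559/223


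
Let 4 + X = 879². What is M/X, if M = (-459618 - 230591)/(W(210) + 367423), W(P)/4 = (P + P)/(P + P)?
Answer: -690209/283887694999 ≈ -2.4313e-6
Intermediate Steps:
W(P) = 4 (W(P) = 4*((P + P)/(P + P)) = 4*((2*P)/((2*P))) = 4*((2*P)*(1/(2*P))) = 4*1 = 4)
X = 772637 (X = -4 + 879² = -4 + 772641 = 772637)
M = -690209/367427 (M = (-459618 - 230591)/(4 + 367423) = -690209/367427 ≈ -1.8785)
M/X = -690209/367427/772637 = -690209/367427*1/772637 = -690209/283887694999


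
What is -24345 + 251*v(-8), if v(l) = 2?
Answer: -23843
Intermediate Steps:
-24345 + 251*v(-8) = -24345 + 251*2 = -24345 + 502 = -23843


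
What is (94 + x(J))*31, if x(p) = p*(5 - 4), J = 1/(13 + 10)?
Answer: 67053/23 ≈ 2915.3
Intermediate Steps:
J = 1/23 ≈ 0.043478
x(p) = p (x(p) = p*1 = p)
(94 + x(J))*31 = (94 + 1/23)*31 = (2163/23)*31 = 67053/23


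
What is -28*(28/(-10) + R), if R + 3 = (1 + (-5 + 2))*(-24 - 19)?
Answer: -11228/5 ≈ -2245.6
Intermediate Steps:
R = 83 (R = -3 + (1 + (-5 + 2))*(-24 - 19) = -3 + (1 - 3)*(-43) = -3 - 2*(-43) = -3 + 86 = 83)
-28*(28/(-10) + R) = -28*(28/(-10) + 83) = -28*(28*(-⅒) + 83) = -28*(-14/5 + 83) = -28*401/5 = -11228/5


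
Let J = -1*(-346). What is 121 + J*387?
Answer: 134023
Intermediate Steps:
J = 346
121 + J*387 = 121 + 346*387 = 121 + 133902 = 134023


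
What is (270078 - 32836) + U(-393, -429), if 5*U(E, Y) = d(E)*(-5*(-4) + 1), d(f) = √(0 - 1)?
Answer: 237242 + 21*I/5 ≈ 2.3724e+5 + 4.2*I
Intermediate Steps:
d(f) = I (d(f) = √(-1) = I)
U(E, Y) = 21*I/5 (U(E, Y) = (I*(-5*(-4) + 1))/5 = (I*(20 + 1))/5 = (I*21)/5 = (21*I)/5 = 21*I/5)
(270078 - 32836) + U(-393, -429) = (270078 - 32836) + 21*I/5 = 237242 + 21*I/5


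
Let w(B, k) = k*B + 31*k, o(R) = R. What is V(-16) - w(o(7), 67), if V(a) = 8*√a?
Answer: -2546 + 32*I ≈ -2546.0 + 32.0*I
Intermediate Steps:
w(B, k) = 31*k + B*k (w(B, k) = B*k + 31*k = 31*k + B*k)
V(-16) - w(o(7), 67) = 8*√(-16) - 67*(31 + 7) = 8*(4*I) - 67*38 = 32*I - 1*2546 = 32*I - 2546 = -2546 + 32*I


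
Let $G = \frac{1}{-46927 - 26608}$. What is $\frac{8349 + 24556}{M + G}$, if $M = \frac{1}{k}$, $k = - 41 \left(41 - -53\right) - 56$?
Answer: $- \frac{1892181294850}{15489} \approx -1.2216 \cdot 10^{8}$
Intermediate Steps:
$k = -3910$ ($k = - 41 \left(41 + 53\right) - 56 = \left(-41\right) 94 - 56 = -3854 - 56 = -3910$)
$G = - \frac{1}{73535}$ ($G = \frac{1}{-73535} = - \frac{1}{73535} \approx -1.3599 \cdot 10^{-5}$)
$M = - \frac{1}{3910}$ ($M = \frac{1}{-3910} = - \frac{1}{3910} \approx -0.00025575$)
$\frac{8349 + 24556}{M + G} = \frac{8349 + 24556}{- \frac{1}{3910} - \frac{1}{73535}} = \frac{32905}{- \frac{15489}{57504370}} = 32905 \left(- \frac{57504370}{15489}\right) = - \frac{1892181294850}{15489}$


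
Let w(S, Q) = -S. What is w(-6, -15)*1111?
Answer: 6666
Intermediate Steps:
w(-6, -15)*1111 = -1*(-6)*1111 = 6*1111 = 6666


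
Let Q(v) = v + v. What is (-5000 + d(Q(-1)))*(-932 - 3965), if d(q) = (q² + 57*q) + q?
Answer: 25033464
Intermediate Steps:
Q(v) = 2*v
d(q) = q² + 58*q
(-5000 + d(Q(-1)))*(-932 - 3965) = (-5000 + (2*(-1))*(58 + 2*(-1)))*(-932 - 3965) = (-5000 - 2*(58 - 2))*(-4897) = (-5000 - 2*56)*(-4897) = (-5000 - 112)*(-4897) = -5112*(-4897) = 25033464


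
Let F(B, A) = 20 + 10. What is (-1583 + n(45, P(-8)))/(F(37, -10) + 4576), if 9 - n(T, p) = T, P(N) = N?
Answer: -1619/4606 ≈ -0.35150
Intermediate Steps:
F(B, A) = 30
n(T, p) = 9 - T
(-1583 + n(45, P(-8)))/(F(37, -10) + 4576) = (-1583 + (9 - 1*45))/(30 + 4576) = (-1583 + (9 - 45))/4606 = (-1583 - 36)*(1/4606) = -1619*1/4606 = -1619/4606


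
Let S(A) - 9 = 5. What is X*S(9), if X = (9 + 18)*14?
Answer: 5292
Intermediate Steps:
S(A) = 14 (S(A) = 9 + 5 = 14)
X = 378 (X = 27*14 = 378)
X*S(9) = 378*14 = 5292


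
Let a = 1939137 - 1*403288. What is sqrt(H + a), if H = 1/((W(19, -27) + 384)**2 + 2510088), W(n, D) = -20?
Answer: sqrt(2681304457975225782)/1321292 ≈ 1239.3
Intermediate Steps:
a = 1535849 (a = 1939137 - 403288 = 1535849)
H = 1/2642584 (H = 1/((-20 + 384)**2 + 2510088) = 1/(364**2 + 2510088) = 1/(132496 + 2510088) = 1/2642584 ≈ 3.7842e-7)
sqrt(H + a) = sqrt(1/2642584 + 1535849) = sqrt(4058609993817/2642584) = sqrt(2681304457975225782)/1321292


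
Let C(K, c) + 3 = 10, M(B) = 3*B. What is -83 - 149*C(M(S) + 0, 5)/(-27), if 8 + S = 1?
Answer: -1198/27 ≈ -44.370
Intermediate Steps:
S = -7 (S = -8 + 1 = -7)
C(K, c) = 7 (C(K, c) = -3 + 10 = 7)
-83 - 149*C(M(S) + 0, 5)/(-27) = -83 - 1043/(-27) = -83 - 1043*(-1)/27 = -83 - 149*(-7/27) = -83 + 1043/27 = -1198/27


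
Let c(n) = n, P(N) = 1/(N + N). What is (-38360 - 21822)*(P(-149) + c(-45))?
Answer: 403550401/149 ≈ 2.7084e+6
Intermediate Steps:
P(N) = 1/(2*N)
(-38360 - 21822)*(P(-149) + c(-45)) = (-38360 - 21822)*((½)/(-149) - 45) = -60182*((½)*(-1/149) - 45) = -60182*(-1/298 - 45) = -60182*(-13411/298) = 403550401/149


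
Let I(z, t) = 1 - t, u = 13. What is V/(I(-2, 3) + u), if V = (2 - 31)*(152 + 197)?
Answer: -10121/11 ≈ -920.09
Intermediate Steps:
V = -10121 (V = -29*349 = -10121)
V/(I(-2, 3) + u) = -10121/((1 - 1*3) + 13) = -10121/((1 - 3) + 13) = -10121/(-2 + 13) = -10121/11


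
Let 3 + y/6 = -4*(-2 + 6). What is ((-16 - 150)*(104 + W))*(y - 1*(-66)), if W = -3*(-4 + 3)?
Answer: 852576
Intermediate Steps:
y = -114 (y = -18 + 6*(-4*(-2 + 6)) = -18 + 6*(-4*4) = -18 + 6*(-16) = -18 - 96 = -114)
W = 3 (W = -3*(-1) = 3)
((-16 - 150)*(104 + W))*(y - 1*(-66)) = ((-16 - 150)*(104 + 3))*(-114 - 1*(-66)) = (-166*107)*(-114 + 66) = -17762*(-48) = 852576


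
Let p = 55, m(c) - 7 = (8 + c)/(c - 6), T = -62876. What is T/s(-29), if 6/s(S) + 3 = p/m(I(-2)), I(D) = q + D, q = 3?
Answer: -3096643/39 ≈ -79401.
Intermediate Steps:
I(D) = 3 + D
m(c) = 7 + (8 + c)/(-6 + c) (m(c) = 7 + (8 + c)/(c - 6) = 7 + (8 + c)/(-6 + c))
s(S) = 156/197 (s(S) = 6/(-3 + 55/((2*(-17 + 4*(3 - 2))/(-6 + (3 - 2))))) = 6/(-3 + 55/((2*(-17 + 4*1)/(-6 + 1)))) = 6/(-3 + 55/((2*(-17 + 4)/(-5)))) = 6/(-3 + 55/((2*(-1/5)*(-13)))) = 6/(-3 + 55/(26/5)) = 6/(-3 + 55*(5/26)) = 6/(-3 + 275/26) = 6/(197/26) = 6*(26/197) = 156/197)
T/s(-29) = -62876/156/197 = -62876*197/156 = -3096643/39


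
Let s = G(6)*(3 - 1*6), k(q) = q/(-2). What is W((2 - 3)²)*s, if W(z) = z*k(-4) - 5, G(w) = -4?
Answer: -36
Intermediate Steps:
k(q) = -q/2 (k(q) = q*(-½) = -q/2)
s = 12 (s = -4*(3 - 1*6) = -4*(3 - 6) = -4*(-3) = 12)
W(z) = -5 + 2*z (W(z) = z*(-½*(-4)) - 5 = z*2 - 5 = 2*z - 5 = -5 + 2*z)
W((2 - 3)²)*s = (-5 + 2*(2 - 3)²)*12 = (-5 + 2*(-1)²)*12 = (-5 + 2*1)*12 = (-5 + 2)*12 = -3*12 = -36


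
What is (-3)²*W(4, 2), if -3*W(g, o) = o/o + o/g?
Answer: -9/2 ≈ -4.5000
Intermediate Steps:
W(g, o) = -⅓ - o/(3*g) (W(g, o) = -(o/o + o/g)/3 = -(1 + o/g)/3 = -⅓ - o/(3*g))
(-3)²*W(4, 2) = (-3)²*((⅓)*(-1*4 - 1*2)/4) = 9*((⅓)*(¼)*(-4 - 2)) = 9*((⅓)*(¼)*(-6)) = 9*(-½) = -9/2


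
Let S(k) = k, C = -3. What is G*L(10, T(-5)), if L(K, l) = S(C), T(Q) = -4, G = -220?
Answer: 660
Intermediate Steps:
L(K, l) = -3
G*L(10, T(-5)) = -220*(-3) = 660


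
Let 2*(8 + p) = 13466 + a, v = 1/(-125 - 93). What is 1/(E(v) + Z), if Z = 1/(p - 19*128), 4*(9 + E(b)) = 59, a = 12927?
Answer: 86052/494807 ≈ 0.17391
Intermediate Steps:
v = -1/218 (v = 1/(-218) = -1/218 ≈ -0.0045872)
p = 26377/2 (p = -8 + (13466 + 12927)/2 = -8 + (½)*26393 = -8 + 26393/2 = 26377/2 ≈ 13189.)
E(b) = 23/4 (E(b) = -9 + (¼)*59 = -9 + 59/4 = 23/4)
Z = 2/21513 (Z = 1/(26377/2 - 19*128) = 1/(26377/2 - 2432) = 1/(21513/2) = 2/21513 ≈ 9.2967e-5)
1/(E(v) + Z) = 1/(23/4 + 2/21513) = 1/(494807/86052) = 86052/494807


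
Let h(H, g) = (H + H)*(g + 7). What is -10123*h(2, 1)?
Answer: -323936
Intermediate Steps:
h(H, g) = 2*H*(7 + g) (h(H, g) = (2*H)*(7 + g) = 2*H*(7 + g))
-10123*h(2, 1) = -20246*2*(7 + 1) = -20246*2*8 = -10123*32 = -323936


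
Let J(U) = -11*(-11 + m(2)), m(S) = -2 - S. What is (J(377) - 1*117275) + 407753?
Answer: 290643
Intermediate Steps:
J(U) = 165 (J(U) = -11*(-11 + (-2 - 1*2)) = -11*(-11 + (-2 - 2)) = -11*(-11 - 4) = -11*(-15) = 165)
(J(377) - 1*117275) + 407753 = (165 - 1*117275) + 407753 = (165 - 117275) + 407753 = -117110 + 407753 = 290643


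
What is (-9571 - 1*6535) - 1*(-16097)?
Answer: -9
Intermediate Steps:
(-9571 - 1*6535) - 1*(-16097) = (-9571 - 6535) + 16097 = -16106 + 16097 = -9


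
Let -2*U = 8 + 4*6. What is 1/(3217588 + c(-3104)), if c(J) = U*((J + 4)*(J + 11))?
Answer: -1/150195212 ≈ -6.6580e-9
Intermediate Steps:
U = -16 (U = -(8 + 4*6)/2 = -(8 + 24)/2 = -½*32 = -16)
c(J) = -16*(4 + J)*(11 + J) (c(J) = -16*(J + 4)*(J + 11) = -16*(4 + J)*(11 + J))
1/(3217588 + c(-3104)) = 1/(3217588 + (-704 - 240*(-3104) - 16*(-3104)²)) = 1/(3217588 + (-704 + 744960 - 16*9634816)) = 1/(3217588 + (-704 + 744960 - 154157056)) = 1/(3217588 - 153412800) = 1/(-150195212) = -1/150195212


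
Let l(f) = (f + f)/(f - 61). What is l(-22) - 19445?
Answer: -1613891/83 ≈ -19444.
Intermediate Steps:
l(f) = 2*f/(-61 + f) (l(f) = (2*f)/(-61 + f) = 2*f/(-61 + f))
l(-22) - 19445 = 2*(-22)/(-61 - 22) - 19445 = 2*(-22)/(-83) - 19445 = 2*(-22)*(-1/83) - 19445 = 44/83 - 19445 = -1613891/83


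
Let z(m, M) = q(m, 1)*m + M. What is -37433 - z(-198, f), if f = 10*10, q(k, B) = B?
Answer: -37335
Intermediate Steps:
f = 100
z(m, M) = M + m (z(m, M) = 1*m + M = m + M = M + m)
-37433 - z(-198, f) = -37433 - (100 - 198) = -37433 - 1*(-98) = -37433 + 98 = -37335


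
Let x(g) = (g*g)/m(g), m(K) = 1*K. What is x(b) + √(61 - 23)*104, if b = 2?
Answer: 2 + 104*√38 ≈ 643.10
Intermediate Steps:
m(K) = K
x(g) = g (x(g) = (g*g)/g = g²/g = g)
x(b) + √(61 - 23)*104 = 2 + √(61 - 23)*104 = 2 + √38*104 = 2 + 104*√38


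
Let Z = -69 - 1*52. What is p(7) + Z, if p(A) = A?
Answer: -114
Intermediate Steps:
Z = -121 (Z = -69 - 52 = -121)
p(7) + Z = 7 - 121 = -114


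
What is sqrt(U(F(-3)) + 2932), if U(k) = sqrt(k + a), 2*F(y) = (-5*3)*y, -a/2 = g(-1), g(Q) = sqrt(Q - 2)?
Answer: sqrt(11728 + 2*sqrt(2)*sqrt(45 - 4*I*sqrt(3)))/2 ≈ 54.192 - 0.0033592*I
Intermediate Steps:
g(Q) = sqrt(-2 + Q)
a = -2*I*sqrt(3) (a = -2*sqrt(-2 - 1) = -2*I*sqrt(3) ≈ -3.4641*I)
F(y) = -15*y/2 (F(y) = ((-5*3)*y)/2 = (-15*y)/2 = -15*y/2)
U(k) = sqrt(k - 2*I*sqrt(3))
sqrt(U(F(-3)) + 2932) = sqrt(sqrt(-15/2*(-3) - 2*I*sqrt(3)) + 2932) = sqrt(sqrt(45/2 - 2*I*sqrt(3)) + 2932) = sqrt(2932 + sqrt(45/2 - 2*I*sqrt(3)))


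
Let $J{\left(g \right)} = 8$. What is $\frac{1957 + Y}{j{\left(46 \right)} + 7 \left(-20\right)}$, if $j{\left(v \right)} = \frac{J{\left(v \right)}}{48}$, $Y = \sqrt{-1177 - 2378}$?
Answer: $- \frac{11742}{839} - \frac{18 i \sqrt{395}}{839} \approx -13.995 - 0.42639 i$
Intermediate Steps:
$Y = 3 i \sqrt{395}$ ($Y = \sqrt{-3555} = 3 i \sqrt{395} \approx 59.624 i$)
$j{\left(v \right)} = \frac{1}{6}$ ($j{\left(v \right)} = \frac{8}{48} = 8 \cdot \frac{1}{48} = \frac{1}{6}$)
$\frac{1957 + Y}{j{\left(46 \right)} + 7 \left(-20\right)} = \frac{1957 + 3 i \sqrt{395}}{\frac{1}{6} + 7 \left(-20\right)} = \frac{1957 + 3 i \sqrt{395}}{\frac{1}{6} - 140} = \frac{1957 + 3 i \sqrt{395}}{- \frac{839}{6}} = \left(1957 + 3 i \sqrt{395}\right) \left(- \frac{6}{839}\right) = - \frac{11742}{839} - \frac{18 i \sqrt{395}}{839}$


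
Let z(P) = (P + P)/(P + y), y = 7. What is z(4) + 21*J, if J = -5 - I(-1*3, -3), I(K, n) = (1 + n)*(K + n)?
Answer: -3919/11 ≈ -356.27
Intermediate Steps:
z(P) = 2*P/(7 + P) (z(P) = (P + P)/(P + 7) = (2*P)/(7 + P) = 2*P/(7 + P))
J = -17 (J = -5 - (-1*3 - 3 + (-3)² - 1*3*(-3)) = -5 - (-3 - 3 + 9 - 3*(-3)) = -5 - (-3 - 3 + 9 + 9) = -5 - 1*12 = -5 - 12 = -17)
z(4) + 21*J = 2*4/(7 + 4) + 21*(-17) = 2*4/11 - 357 = 2*4*(1/11) - 357 = 8/11 - 357 = -3919/11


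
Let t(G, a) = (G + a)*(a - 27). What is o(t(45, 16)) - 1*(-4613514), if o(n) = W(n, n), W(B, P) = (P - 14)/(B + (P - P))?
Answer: 3095668579/671 ≈ 4.6135e+6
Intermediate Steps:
t(G, a) = (-27 + a)*(G + a) (t(G, a) = (G + a)*(-27 + a) = (-27 + a)*(G + a))
W(B, P) = (-14 + P)/B (W(B, P) = (-14 + P)/(B + 0) = (-14 + P)/B)
o(n) = (-14 + n)/n
o(t(45, 16)) - 1*(-4613514) = (-14 + (16² - 27*45 - 27*16 + 45*16))/(16² - 27*45 - 27*16 + 45*16) - 1*(-4613514) = (-14 + (256 - 1215 - 432 + 720))/(256 - 1215 - 432 + 720) + 4613514 = (-14 - 671)/(-671) + 4613514 = -1/671*(-685) + 4613514 = 685/671 + 4613514 = 3095668579/671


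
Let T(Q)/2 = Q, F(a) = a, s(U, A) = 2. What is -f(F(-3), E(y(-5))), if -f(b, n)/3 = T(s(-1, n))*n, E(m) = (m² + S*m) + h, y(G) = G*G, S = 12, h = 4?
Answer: 11148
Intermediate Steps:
y(G) = G²
E(m) = 4 + m² + 12*m (E(m) = (m² + 12*m) + 4 = 4 + m² + 12*m)
T(Q) = 2*Q
f(b, n) = -12*n (f(b, n) = -3*2*2*n = -12*n)
-f(F(-3), E(y(-5))) = -(-12)*(4 + ((-5)²)² + 12*(-5)²) = -(-12)*(4 + 25² + 12*25) = -(-12)*(4 + 625 + 300) = -(-12)*929 = -1*(-11148) = 11148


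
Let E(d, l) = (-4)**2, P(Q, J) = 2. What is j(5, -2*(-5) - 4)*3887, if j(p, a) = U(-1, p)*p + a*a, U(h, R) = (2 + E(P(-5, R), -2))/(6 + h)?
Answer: 209898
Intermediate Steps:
E(d, l) = 16
U(h, R) = 18/(6 + h) (U(h, R) = (2 + 16)/(6 + h) = 18/(6 + h))
j(p, a) = a**2 + 18*p/5 (j(p, a) = (18/(6 - 1))*p + a*a = (18/5)*p + a**2 = (18*(1/5))*p + a**2 = 18*p/5 + a**2 = a**2 + 18*p/5)
j(5, -2*(-5) - 4)*3887 = ((-2*(-5) - 4)**2 + (18/5)*5)*3887 = ((10 - 4)**2 + 18)*3887 = (6**2 + 18)*3887 = (36 + 18)*3887 = 54*3887 = 209898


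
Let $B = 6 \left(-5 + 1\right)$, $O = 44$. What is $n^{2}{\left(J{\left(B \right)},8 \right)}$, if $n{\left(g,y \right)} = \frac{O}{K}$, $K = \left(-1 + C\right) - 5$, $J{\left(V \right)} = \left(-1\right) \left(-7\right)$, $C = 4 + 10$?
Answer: $\frac{121}{4} \approx 30.25$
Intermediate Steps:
$C = 14$
$B = -24$ ($B = 6 \left(-4\right) = -24$)
$J{\left(V \right)} = 7$
$K = 8$ ($K = \left(-1 + 14\right) - 5 = 13 - 5 = 8$)
$n{\left(g,y \right)} = \frac{11}{2}$ ($n{\left(g,y \right)} = \frac{44}{8} = 44 \cdot \frac{1}{8} = \frac{11}{2}$)
$n^{2}{\left(J{\left(B \right)},8 \right)} = \left(\frac{11}{2}\right)^{2} = \frac{121}{4}$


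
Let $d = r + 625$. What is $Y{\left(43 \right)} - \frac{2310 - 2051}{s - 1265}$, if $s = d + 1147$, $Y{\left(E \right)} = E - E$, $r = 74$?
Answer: $- \frac{37}{83} \approx -0.44578$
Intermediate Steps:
$Y{\left(E \right)} = 0$
$d = 699$ ($d = 74 + 625 = 699$)
$s = 1846$ ($s = 699 + 1147 = 1846$)
$Y{\left(43 \right)} - \frac{2310 - 2051}{s - 1265} = 0 - \frac{2310 - 2051}{1846 - 1265} = 0 - \frac{259}{581} = 0 - 259 \cdot \frac{1}{581} = 0 - \frac{37}{83} = - \frac{37}{83}$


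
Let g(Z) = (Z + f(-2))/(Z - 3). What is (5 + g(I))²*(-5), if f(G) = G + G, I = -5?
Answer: -12005/64 ≈ -187.58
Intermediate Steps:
f(G) = 2*G
g(Z) = (-4 + Z)/(-3 + Z) (g(Z) = (Z + 2*(-2))/(Z - 3) = (Z - 4)/(-3 + Z) = (-4 + Z)/(-3 + Z))
(5 + g(I))²*(-5) = (5 + (-4 - 5)/(-3 - 5))²*(-5) = (5 - 9/(-8))²*(-5) = (5 - ⅛*(-9))²*(-5) = (5 + 9/8)²*(-5) = (49/8)²*(-5) = (2401/64)*(-5) = -12005/64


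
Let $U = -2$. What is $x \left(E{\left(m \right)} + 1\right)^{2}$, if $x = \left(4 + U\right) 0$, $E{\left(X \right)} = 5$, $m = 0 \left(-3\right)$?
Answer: $0$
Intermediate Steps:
$m = 0$
$x = 0$ ($x = \left(4 - 2\right) 0 = 2 \cdot 0 = 0$)
$x \left(E{\left(m \right)} + 1\right)^{2} = 0 \left(5 + 1\right)^{2} = 0 \cdot 6^{2} = 0 \cdot 36 = 0$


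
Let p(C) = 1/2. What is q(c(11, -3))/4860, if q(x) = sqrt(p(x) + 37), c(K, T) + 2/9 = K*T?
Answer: sqrt(6)/1944 ≈ 0.0012600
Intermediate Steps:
c(K, T) = -2/9 + K*T
p(C) = 1/2
q(x) = 5*sqrt(6)/2 (q(x) = sqrt(1/2 + 37) = sqrt(75/2) = 5*sqrt(6)/2)
q(c(11, -3))/4860 = (5*sqrt(6)/2)/4860 = (5*sqrt(6)/2)*(1/4860) = sqrt(6)/1944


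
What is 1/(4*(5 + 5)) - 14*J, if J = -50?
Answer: 28001/40 ≈ 700.03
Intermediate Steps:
1/(4*(5 + 5)) - 14*J = 1/(4*(5 + 5)) - 14*(-50) = 1/(4*10) + 700 = 1/40 + 700 = 28001/40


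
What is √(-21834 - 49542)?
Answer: 4*I*√4461 ≈ 267.16*I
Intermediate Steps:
√(-21834 - 49542) = √(-71376) = 4*I*√4461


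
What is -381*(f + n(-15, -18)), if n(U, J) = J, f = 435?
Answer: -158877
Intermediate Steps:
-381*(f + n(-15, -18)) = -381*(435 - 18) = -381*417 = -158877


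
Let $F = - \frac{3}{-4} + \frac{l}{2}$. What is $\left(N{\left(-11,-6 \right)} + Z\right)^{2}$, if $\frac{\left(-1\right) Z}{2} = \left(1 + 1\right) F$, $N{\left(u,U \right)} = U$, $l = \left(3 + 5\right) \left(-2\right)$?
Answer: $529$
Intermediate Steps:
$l = -16$ ($l = 8 \left(-2\right) = -16$)
$F = - \frac{29}{4}$ ($F = - \frac{3}{-4} - \frac{16}{2} = \left(-3\right) \left(- \frac{1}{4}\right) - 8 = \frac{3}{4} - 8 = - \frac{29}{4} \approx -7.25$)
$Z = 29$ ($Z = - 2 \left(1 + 1\right) \left(- \frac{29}{4}\right) = - 2 \cdot 2 \left(- \frac{29}{4}\right) = \left(-2\right) \left(- \frac{29}{2}\right) = 29$)
$\left(N{\left(-11,-6 \right)} + Z\right)^{2} = \left(-6 + 29\right)^{2} = 23^{2} = 529$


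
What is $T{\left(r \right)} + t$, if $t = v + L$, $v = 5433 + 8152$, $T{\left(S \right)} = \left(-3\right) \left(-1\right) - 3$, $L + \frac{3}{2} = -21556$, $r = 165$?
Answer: $- \frac{15945}{2} \approx -7972.5$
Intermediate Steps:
$L = - \frac{43115}{2}$ ($L = - \frac{3}{2} - 21556 = - \frac{43115}{2} \approx -21558.0$)
$T{\left(S \right)} = 0$ ($T{\left(S \right)} = 3 - 3 = 0$)
$v = 13585$
$t = - \frac{15945}{2}$ ($t = 13585 - \frac{43115}{2} = - \frac{15945}{2} \approx -7972.5$)
$T{\left(r \right)} + t = 0 - \frac{15945}{2} = - \frac{15945}{2}$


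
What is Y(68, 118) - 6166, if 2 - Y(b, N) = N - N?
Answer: -6164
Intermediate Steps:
Y(b, N) = 2 (Y(b, N) = 2 - (N - N) = 2 - 1*0 = 2 + 0 = 2)
Y(68, 118) - 6166 = 2 - 6166 = -6164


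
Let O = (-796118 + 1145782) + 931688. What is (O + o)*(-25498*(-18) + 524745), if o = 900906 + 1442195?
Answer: 3565407036177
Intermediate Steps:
O = 1281352 (O = 349664 + 931688 = 1281352)
o = 2343101
(O + o)*(-25498*(-18) + 524745) = (1281352 + 2343101)*(-25498*(-18) + 524745) = 3624453*(458964 + 524745) = 3624453*983709 = 3565407036177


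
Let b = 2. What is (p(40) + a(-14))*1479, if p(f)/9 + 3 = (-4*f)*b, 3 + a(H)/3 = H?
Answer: -4374882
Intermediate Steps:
a(H) = -9 + 3*H
p(f) = -27 - 72*f (p(f) = -27 + 9*(-4*f*2) = -27 + 9*(-8*f) = -27 - 72*f)
(p(40) + a(-14))*1479 = ((-27 - 72*40) + (-9 + 3*(-14)))*1479 = ((-27 - 2880) + (-9 - 42))*1479 = (-2907 - 51)*1479 = -2958*1479 = -4374882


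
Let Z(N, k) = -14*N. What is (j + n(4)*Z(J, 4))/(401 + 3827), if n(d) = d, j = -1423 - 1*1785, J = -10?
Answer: -662/1057 ≈ -0.62630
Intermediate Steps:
j = -3208 (j = -1423 - 1785 = -3208)
(j + n(4)*Z(J, 4))/(401 + 3827) = (-3208 + 4*(-14*(-10)))/(401 + 3827) = (-3208 + 4*140)/4228 = (-3208 + 560)*(1/4228) = -2648*1/4228 = -662/1057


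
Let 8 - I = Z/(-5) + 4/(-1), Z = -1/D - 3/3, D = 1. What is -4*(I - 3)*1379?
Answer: -237188/5 ≈ -47438.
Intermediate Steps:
Z = -2 (Z = -1/1 - 3/3 = -1*1 - 3*1/3 = -1 - 1 = -2)
I = 58/5 (I = 8 - (-2/(-5) + 4/(-1)) = 8 - (-2*(-1/5) + 4*(-1)) = 8 - (2/5 - 4) = 8 - 1*(-18/5) = 8 + 18/5 = 58/5 ≈ 11.600)
-4*(I - 3)*1379 = -4*(58/5 - 3)*1379 = -4*43/5*1379 = -172/5*1379 = -237188/5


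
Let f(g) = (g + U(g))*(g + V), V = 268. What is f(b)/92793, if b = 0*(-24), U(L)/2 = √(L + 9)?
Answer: 536/30931 ≈ 0.017329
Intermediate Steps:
U(L) = 2*√(9 + L) (U(L) = 2*√(L + 9) = 2*√(9 + L))
b = 0
f(g) = (268 + g)*(g + 2*√(9 + g)) (f(g) = (g + 2*√(9 + g))*(g + 268) = (g + 2*√(9 + g))*(268 + g) = (268 + g)*(g + 2*√(9 + g)))
f(b)/92793 = (0² + 268*0 + 536*√(9 + 0) + 2*0*√(9 + 0))/92793 = (0 + 0 + 536*√9 + 2*0*√9)*(1/92793) = (0 + 0 + 536*3 + 2*0*3)*(1/92793) = (0 + 0 + 1608 + 0)*(1/92793) = 1608*(1/92793) = 536/30931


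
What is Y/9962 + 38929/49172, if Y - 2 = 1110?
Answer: 221244981/244925732 ≈ 0.90331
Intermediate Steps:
Y = 1112 (Y = 2 + 1110 = 1112)
Y/9962 + 38929/49172 = 1112/9962 + 38929/49172 = 1112*(1/9962) + 38929*(1/49172) = 556/4981 + 38929/49172 = 221244981/244925732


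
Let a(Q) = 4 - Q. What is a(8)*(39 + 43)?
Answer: -328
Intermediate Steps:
a(8)*(39 + 43) = (4 - 1*8)*(39 + 43) = (4 - 8)*82 = -4*82 = -328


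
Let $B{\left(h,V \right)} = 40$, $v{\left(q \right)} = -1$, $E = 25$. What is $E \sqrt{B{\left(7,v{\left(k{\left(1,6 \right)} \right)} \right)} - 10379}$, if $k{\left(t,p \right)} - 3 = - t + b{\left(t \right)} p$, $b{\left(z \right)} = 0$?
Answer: $175 i \sqrt{211} \approx 2542.0 i$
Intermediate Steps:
$k{\left(t,p \right)} = 3 - t$ ($k{\left(t,p \right)} = 3 + \left(- t + 0 p\right) = 3 + \left(- t + 0\right) = 3 - t$)
$E \sqrt{B{\left(7,v{\left(k{\left(1,6 \right)} \right)} \right)} - 10379} = 25 \sqrt{40 - 10379} = 25 \sqrt{-10339} = 25 \cdot 7 i \sqrt{211} = 175 i \sqrt{211}$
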